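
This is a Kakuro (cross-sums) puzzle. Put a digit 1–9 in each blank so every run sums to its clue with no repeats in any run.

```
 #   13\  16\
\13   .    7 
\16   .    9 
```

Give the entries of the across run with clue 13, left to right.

6 7

16 in 2 cells must be {7,9}.
R1C1 = 13 − 7 = 6 completes the 13 across.
R2C1 = 16 − 9 = 7 completes the 16 across.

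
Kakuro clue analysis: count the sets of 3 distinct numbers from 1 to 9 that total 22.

2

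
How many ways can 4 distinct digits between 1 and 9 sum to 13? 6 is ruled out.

4 distinct digits from 1–9 sum between 10 and 30.
Dropping sets that contain 6.
Enumerating: {1,2,3,7}, {1,3,4,5}.

2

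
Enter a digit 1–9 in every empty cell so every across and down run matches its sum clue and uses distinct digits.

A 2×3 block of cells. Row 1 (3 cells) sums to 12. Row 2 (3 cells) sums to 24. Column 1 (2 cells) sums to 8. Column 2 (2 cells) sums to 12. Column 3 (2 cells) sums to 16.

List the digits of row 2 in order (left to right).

7 8 9

24 in 3 cells must be {7,8,9}; 16 in 2 cells must be {7,9}.
The 24 across and the 8 down share only 7, so (2,1) = 7.
Given what's placed, (2,3) must be 9 to fit the 24 across and 16 down.
(1,1) = 8 − 7 = 1 completes the 8 down.
(1,3) = 16 − 9 = 7 completes the 16 down.
(2,2) = 24 − 16 = 8 completes the 24 across.
(1,2) = 12 − 8 = 4 completes the 12 across.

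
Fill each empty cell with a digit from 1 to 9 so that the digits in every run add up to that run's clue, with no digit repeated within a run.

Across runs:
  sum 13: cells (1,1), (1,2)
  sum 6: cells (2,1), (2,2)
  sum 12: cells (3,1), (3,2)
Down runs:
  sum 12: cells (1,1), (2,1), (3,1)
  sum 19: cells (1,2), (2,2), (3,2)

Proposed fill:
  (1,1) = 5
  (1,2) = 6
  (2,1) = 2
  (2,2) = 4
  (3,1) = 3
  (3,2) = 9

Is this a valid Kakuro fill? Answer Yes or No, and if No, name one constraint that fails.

No — the down run (1,1)–(3,1) sums to 10, not 12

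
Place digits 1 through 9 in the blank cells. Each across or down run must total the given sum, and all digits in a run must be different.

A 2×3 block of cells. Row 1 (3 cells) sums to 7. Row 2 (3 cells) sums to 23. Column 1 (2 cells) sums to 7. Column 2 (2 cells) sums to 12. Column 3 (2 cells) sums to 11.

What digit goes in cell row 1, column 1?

7 in 3 cells must be {1,2,4}; 23 in 3 cells must be {6,8,9}.
The 7 across and the 12 down share only 4, so (1,2) = 4.
Given what's placed, (1,3) must be 2 to fit the 7 across and 11 down.
(2,1) = 6: only digit in both the 23-across and 7-down candidate sets.
(2,2) = 12 − 4 = 8 completes the 12 down.
(2,3) = 23 − 14 = 9 completes the 23 across.
(1,1) = 7 − 6 = 1 completes the 7 across.

1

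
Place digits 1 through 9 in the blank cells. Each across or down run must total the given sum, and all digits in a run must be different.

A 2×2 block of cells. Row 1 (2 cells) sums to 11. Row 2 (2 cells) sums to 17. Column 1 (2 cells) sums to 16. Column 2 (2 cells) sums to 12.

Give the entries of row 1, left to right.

7 4

17 in 2 cells must be {8,9}; 16 in 2 cells must be {7,9}.
The 17 across and the 16 down share only 9, so (2,1) = 9.
(2,2) = 17 − 9 = 8 completes the 17 across.
(1,1) = 16 − 9 = 7 completes the 16 down.
(1,2) = 11 − 7 = 4 completes the 11 across.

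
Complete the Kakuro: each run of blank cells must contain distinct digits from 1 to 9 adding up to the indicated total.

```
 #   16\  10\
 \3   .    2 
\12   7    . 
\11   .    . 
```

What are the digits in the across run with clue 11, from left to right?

3 in 2 cells must be {1,2}.
R1C1 = 3 − 2 = 1 completes the 3 across.
R2C2 = 12 − 7 = 5 completes the 12 across.
R3C1 = 16 − 8 = 8 completes the 16 down.
R3C2 = 11 − 8 = 3 completes the 11 across.

8 3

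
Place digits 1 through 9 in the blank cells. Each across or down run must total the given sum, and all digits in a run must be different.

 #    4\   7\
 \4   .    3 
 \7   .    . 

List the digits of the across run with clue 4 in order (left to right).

1 3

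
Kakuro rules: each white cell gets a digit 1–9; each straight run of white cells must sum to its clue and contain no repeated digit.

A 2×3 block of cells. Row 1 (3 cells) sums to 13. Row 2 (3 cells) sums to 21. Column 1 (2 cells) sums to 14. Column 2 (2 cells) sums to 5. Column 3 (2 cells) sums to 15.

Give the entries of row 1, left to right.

5 1 7

The 21 across and the 5 down share only 4, so (2,2) = 4.
(1,2) = 5 − 4 = 1 completes the 5 down.
Nothing is forced directly, so branch on (2,1), whose candidates are 8 or 9. If (2,1) = 8: then (1,1) would have to be in {3,4,5,7,8,9} for the 13 across but in {6} for the 14 down — contradiction. So (2,1) = 9.
(1,1) = 14 − 9 = 5 completes the 14 down.
(1,3) = 13 − 6 = 7 completes the 13 across.
(2,3) = 21 − 13 = 8 completes the 21 across.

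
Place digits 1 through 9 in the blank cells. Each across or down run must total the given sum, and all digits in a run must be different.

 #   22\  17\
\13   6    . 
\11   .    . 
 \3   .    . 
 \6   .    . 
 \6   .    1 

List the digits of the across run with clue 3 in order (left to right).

3 in 2 cells must be {1,2}.
R1C2 = 13 − 6 = 7 completes the 13 across.
Given what's placed, R3C2 must be 2 to fit the 3 across and 17 down.
R4C2 = 4: the only remaining digit allowed by both the 6 across and the 17 down.
R5C1 = 6 − 1 = 5 completes the 6 across.
R2C2 = 17 − 14 = 3 completes the 17 down.
R3C1 = 3 − 2 = 1 completes the 3 across.

1 2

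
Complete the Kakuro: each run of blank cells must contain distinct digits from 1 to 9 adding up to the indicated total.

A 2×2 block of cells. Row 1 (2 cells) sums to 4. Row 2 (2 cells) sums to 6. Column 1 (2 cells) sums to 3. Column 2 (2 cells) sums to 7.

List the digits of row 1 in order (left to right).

4 in 2 cells must be {1,3}; 3 in 2 cells must be {1,2}.
The 4 across and the 3 down share only 1, so (1,1) = 1.
(1,2) = 4 − 1 = 3 completes the 4 across.
(2,1) = 3 − 1 = 2 completes the 3 down.
(2,2) = 6 − 2 = 4 completes the 6 across.

1 3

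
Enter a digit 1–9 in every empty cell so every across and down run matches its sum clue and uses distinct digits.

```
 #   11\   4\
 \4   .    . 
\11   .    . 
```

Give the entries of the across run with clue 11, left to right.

8, 3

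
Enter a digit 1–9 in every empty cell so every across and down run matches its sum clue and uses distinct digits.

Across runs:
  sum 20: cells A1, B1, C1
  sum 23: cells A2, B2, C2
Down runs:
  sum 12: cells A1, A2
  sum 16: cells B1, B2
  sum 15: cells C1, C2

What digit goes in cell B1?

7

23 in 3 cells must be {6,8,9}; 16 in 2 cells must be {7,9}.
The 23 across and the 16 down share only 9, so B2 = 9.
B1 = 16 − 9 = 7 completes the 16 down.
Given what's placed, A2 must be 8 to fit the 23 across and 12 down.
C2 = 23 − 17 = 6 completes the 23 across.
A1 = 12 − 8 = 4 completes the 12 down.
C1 = 20 − 11 = 9 completes the 20 across.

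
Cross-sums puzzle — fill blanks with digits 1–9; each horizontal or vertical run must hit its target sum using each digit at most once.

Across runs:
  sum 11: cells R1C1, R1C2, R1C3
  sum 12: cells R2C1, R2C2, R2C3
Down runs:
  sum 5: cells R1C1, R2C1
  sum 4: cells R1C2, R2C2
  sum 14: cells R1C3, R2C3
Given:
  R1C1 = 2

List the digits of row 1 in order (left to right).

2 3 6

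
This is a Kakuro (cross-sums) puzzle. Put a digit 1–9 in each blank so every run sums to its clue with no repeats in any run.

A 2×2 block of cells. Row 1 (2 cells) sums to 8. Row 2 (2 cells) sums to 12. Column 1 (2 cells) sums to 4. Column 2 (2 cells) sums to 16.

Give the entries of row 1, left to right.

1 7

4 in 2 cells must be {1,3}; 16 in 2 cells must be {7,9}.
The 8 across and the 16 down share only 7, so (1,2) = 7.
The 12 across and the 4 down share only 3, so (2,1) = 3.
(2,2) = 12 − 3 = 9 completes the 12 across.
(1,1) = 8 − 7 = 1 completes the 8 across.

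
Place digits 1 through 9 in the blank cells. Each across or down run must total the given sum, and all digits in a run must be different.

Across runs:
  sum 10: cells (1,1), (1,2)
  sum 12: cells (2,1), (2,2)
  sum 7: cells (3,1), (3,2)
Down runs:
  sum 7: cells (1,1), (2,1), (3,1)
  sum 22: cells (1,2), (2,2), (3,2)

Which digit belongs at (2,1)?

7 in 3 cells must be {1,2,4}.
The 12 across and the 7 down share only 4, so (2,1) = 4.
(2,2) = 12 − 4 = 8 completes the 12 across.
Given what's placed, (3,2) must be 5 to fit the 7 across and 22 down.
(1,2) = 22 − 13 = 9 completes the 22 down.
(3,1) = 7 − 5 = 2 completes the 7 across.
(1,1) = 10 − 9 = 1 completes the 10 across.

4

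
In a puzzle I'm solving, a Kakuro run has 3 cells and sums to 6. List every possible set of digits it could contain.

{1,2,3}

3 distinct digits from 1–9 sum between 6 and 24.
Only one set works: {1,2,3}.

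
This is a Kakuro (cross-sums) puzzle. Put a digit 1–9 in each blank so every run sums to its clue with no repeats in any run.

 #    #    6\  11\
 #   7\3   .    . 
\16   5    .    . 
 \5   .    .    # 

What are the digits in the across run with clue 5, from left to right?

2, 3

3 in 2 cells must be {1,2}; 6 in 3 cells must be {1,2,3}.
Intersecting the 3 across with the 11 down forces R1C3 = 2.
R2C3 = 11 − 2 = 9 completes the 11 down.
R3C1 = 7 − 5 = 2 completes the 7 down.
R3C2 = 5 − 2 = 3 completes the 5 across.
R1C2 = 3 − 2 = 1 completes the 3 across.
R2C2 = 16 − 14 = 2 completes the 16 across.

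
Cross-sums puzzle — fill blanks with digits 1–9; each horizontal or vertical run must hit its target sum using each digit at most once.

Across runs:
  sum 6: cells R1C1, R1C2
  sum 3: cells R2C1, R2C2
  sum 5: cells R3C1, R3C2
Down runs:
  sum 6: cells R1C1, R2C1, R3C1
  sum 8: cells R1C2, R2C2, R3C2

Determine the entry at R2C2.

3 in 2 cells must be {1,2}; 6 in 3 cells must be {1,2,3}.
Nothing is forced directly, so branch on R1C1, whose candidates are 1 or 2. If R1C1 = 2: that forces R1C2 = 4, R2C1 = 1, after which R2C2 would have to be in {2} for the 3 across but in {1,3} for the 8 down — contradiction. So R1C1 = 1.
R1C2 = 6 − 1 = 5 completes the 6 across.
Given what's placed, R2C1 must be 2 to fit the 3 across and 6 down.
R2C2 = 3 − 2 = 1 completes the 3 across.
R3C1 = 6 − 3 = 3 completes the 6 down.
R3C2 = 5 − 3 = 2 completes the 5 across.

1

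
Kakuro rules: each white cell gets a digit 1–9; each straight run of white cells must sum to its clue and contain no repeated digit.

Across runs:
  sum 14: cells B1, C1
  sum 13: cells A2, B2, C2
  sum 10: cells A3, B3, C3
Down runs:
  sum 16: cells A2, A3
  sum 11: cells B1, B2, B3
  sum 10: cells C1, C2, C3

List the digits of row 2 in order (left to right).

9 1 3

16 in 2 cells must be {7,9}.
Only 7 fits A3 under both its across sum 10 and down sum 16.
A2 = 16 − 7 = 9 completes the 16 down.
Nothing is forced directly, so branch on C1, whose candidates are 5 or 6. If C1 = 5: then B1 would have to be in {9} for the 14 across but in {1,2,3,4,5,6,7,8} for the 11 down — contradiction. So C1 = 6.
B1 = 14 − 6 = 8 completes the 14 across.
B2 = 1: the only remaining digit allowed by both the 13 across and the 11 down.
C2 = 13 − 10 = 3 completes the 13 across.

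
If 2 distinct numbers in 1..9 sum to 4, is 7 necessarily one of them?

No

The only way to make 4 from 2 distinct digits is {1,3}, which does not contain 7.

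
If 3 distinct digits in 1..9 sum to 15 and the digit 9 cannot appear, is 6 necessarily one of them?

Counterexample: {2,5,8} sums to 15 under that restriction without using 6.

No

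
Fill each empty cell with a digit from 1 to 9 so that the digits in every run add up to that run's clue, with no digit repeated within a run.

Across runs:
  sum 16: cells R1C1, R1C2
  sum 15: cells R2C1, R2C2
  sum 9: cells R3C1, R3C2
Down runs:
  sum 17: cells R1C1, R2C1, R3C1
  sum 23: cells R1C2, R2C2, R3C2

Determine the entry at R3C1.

1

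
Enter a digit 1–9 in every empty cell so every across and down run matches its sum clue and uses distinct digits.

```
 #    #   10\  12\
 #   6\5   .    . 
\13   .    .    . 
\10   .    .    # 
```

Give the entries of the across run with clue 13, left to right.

Nothing is forced directly, so branch on R1C3, whose candidates are 3 or 4. If R1C3 = 3: that forces R1C2 = 2, R2C3 = 9, R2C1 = 1, R2C2 = 3, after which R3C1 would have to be in {1,2,3,4,6,7,8,9} for the 10 across but in {5} for the 6 down — contradiction. So R1C3 = 4.
R1C2 = 5 − 4 = 1 completes the 5 across.
R2C3 = 12 − 4 = 8 completes the 12 down.
No cell is forced outright now. R2C1 can only be 1 or 2 or 4 (the digits allowed by both its 13 across and its 6 down). If R2C1 = 1: that forces R2C2 = 4, after which R3C1 would have to be in {1,2,3,4,6,7,8,9} for the 10 across but in {5} for the 6 down — contradiction. If R2C1 = 4: then R2C2 would have to be in {1} for the 13 across but in {2,3,4,5,6,7} for the 10 down — contradiction. So R2C1 = 2.
R2C2 = 13 − 10 = 3 completes the 13 across.
R3C1 = 6 − 2 = 4 completes the 6 down.
R3C2 = 10 − 4 = 6 completes the 10 across.

2 3 8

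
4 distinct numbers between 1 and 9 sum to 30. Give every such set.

4 distinct digits from 1–9 sum between 10 and 30.
Only one set works: {6,7,8,9}.

{6,7,8,9}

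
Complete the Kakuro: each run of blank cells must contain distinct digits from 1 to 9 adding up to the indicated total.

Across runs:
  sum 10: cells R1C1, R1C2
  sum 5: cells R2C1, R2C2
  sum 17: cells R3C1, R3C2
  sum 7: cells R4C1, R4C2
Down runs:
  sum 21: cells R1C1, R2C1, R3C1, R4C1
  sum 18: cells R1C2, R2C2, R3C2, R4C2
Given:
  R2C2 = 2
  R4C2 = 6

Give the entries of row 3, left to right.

8 9

17 in 2 cells must be {8,9}.
R2C1 = 5 − 2 = 3 completes the 5 across.
Given what's placed, R3C2 must be 9 to fit the 17 across and 18 down.
R4C1 = 7 − 6 = 1 completes the 7 across.
R1C2 = 18 − 17 = 1 completes the 18 down.
R3C1 = 17 − 9 = 8 completes the 17 across.
R1C1 = 10 − 1 = 9 completes the 10 across.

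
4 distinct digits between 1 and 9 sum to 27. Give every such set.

{3,7,8,9}; {4,6,8,9}; {5,6,7,9}

4 distinct digits from 1–9 sum between 10 and 30.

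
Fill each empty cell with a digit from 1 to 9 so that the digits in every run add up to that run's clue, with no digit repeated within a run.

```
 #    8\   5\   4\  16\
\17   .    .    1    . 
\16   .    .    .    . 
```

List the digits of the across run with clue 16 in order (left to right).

5 1 3 7

4 in 2 cells must be {1,3}; 16 in 2 cells must be {7,9}.
R2C3 = 4 − 1 = 3 completes the 4 down.
Given what's placed, R2C4 must be 7 to fit the 16 across and 16 down.
R1C4 = 16 − 7 = 9 completes the 16 down.
No cell is forced outright now. R2C1 can only be 1 or 2 or 5 (the digits allowed by both its 16 across and its 8 down). If R2C1 = 1: then R1C1 would have to be in {2,3,4,5} for the 17 across but in {7} for the 8 down — contradiction. If R2C1 = 2: then R1C1 would have to be in {2,3,4,5} for the 17 across but in {6} for the 8 down — contradiction. So R2C1 = 5.
R1C1 = 8 − 5 = 3 completes the 8 down.
R1C2 = 17 − 13 = 4 completes the 17 across.
R2C2 = 16 − 15 = 1 completes the 16 across.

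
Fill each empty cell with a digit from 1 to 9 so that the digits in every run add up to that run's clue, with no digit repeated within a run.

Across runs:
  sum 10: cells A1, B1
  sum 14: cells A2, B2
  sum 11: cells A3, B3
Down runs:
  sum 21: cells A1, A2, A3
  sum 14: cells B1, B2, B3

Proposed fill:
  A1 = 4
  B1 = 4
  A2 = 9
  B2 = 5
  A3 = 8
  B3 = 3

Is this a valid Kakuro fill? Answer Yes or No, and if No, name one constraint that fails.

No — the across run A1–B1 sums to 8, not 10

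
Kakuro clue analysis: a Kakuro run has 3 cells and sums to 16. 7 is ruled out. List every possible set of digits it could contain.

3 distinct digits from 1–9 sum between 6 and 24.
Dropping sets that contain 7.

{1,6,9}; {2,5,9}; {2,6,8}; {3,4,9}; {3,5,8}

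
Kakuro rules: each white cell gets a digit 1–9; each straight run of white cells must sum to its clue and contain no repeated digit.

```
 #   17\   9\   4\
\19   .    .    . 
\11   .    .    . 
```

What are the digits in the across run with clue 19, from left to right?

17 in 2 cells must be {8,9}; 4 in 2 cells must be {1,3}.
The 19 across and the 4 down share only 3, so R1C3 = 3.
The 11 across and the 17 down share only 8, so R2C1 = 8.
R2C3 = 4 − 3 = 1 completes the 4 down.
R1C1 = 17 − 8 = 9 completes the 17 down.
R1C2 = 19 − 12 = 7 completes the 19 across.
R2C2 = 11 − 9 = 2 completes the 11 across.

9 7 3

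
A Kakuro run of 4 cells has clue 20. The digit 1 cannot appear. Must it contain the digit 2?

Counterexample: {3,4,5,8} sums to 20 under that restriction without using 2.

No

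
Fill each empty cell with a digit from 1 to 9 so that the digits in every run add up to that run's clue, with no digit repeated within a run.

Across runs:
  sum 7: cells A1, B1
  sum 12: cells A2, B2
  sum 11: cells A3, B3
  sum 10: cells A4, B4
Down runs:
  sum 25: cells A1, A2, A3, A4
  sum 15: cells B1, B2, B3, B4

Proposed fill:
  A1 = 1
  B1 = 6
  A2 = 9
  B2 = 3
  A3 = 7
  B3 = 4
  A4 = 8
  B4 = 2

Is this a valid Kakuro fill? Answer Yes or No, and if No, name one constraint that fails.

Across: 1+6=7; 9+3=12; 7+4=11; 8+2=10. Down: 1+9+7+8=25; 6+3+4+2=15. No digit repeats within any run.

Yes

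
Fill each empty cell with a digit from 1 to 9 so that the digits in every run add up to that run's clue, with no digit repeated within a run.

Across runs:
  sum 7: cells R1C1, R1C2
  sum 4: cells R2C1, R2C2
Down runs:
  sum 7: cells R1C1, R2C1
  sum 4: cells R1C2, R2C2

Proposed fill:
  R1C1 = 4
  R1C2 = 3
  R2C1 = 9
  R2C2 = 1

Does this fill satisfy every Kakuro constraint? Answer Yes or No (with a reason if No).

No — the down run R1C1–R2C1 sums to 13, not 7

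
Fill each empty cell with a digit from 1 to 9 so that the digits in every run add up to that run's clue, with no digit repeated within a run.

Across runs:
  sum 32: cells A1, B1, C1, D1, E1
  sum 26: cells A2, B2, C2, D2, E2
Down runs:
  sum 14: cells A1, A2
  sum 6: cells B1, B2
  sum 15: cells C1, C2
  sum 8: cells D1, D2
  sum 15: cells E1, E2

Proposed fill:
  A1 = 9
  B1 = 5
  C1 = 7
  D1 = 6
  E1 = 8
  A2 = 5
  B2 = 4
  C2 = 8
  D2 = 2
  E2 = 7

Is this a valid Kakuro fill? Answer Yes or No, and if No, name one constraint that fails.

No — the down run B1–B2 sums to 9, not 6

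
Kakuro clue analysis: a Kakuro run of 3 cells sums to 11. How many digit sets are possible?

3 distinct digits from 1–9 sum between 6 and 24.
Enumerating: {1,2,8}, {1,3,7}, {1,4,6}, {2,3,6}, {2,4,5}.

5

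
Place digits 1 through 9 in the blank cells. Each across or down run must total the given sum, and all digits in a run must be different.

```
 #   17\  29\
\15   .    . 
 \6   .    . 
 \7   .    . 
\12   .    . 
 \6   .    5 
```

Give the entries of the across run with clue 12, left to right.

R5C1 = 6 − 5 = 1 completes the 6 across.
Nothing is forced directly, so branch on R2C1, whose candidates are 2 or 4 or 5. If R2C1 = 4: that forces R1C1 = 7, R1C2 = 8, after which R2C2 would have to be in {2} for the 6 across but in {1,3,4,6,7,9} for the 29 down — contradiction. If R2C1 = 5: that forces R1C1 = 6, R1C2 = 9, R2C2 = 1, R3C2 = 6, R4C1 = 3, after which R4C2 would have to be in {9} for the 12 across but in {8} for the 29 down — contradiction. So R2C1 = 2.
R2C2 = 6 − 2 = 4 completes the 6 across.
Given what's placed, R3C2 must be 3 to fit the 7 across and 29 down.
R3C1 = 7 − 3 = 4 completes the 7 across.
Given what's placed, R1C1 must be 7 to fit the 15 across and 17 down.
R1C2 = 15 − 7 = 8 completes the 15 across.
R4C1 = 17 − 14 = 3 completes the 17 down.
R4C2 = 12 − 3 = 9 completes the 12 across.

3 9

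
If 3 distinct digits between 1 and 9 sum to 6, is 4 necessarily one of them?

No

The only way to make 6 from 3 distinct digits is {1,2,3}, which does not contain 4.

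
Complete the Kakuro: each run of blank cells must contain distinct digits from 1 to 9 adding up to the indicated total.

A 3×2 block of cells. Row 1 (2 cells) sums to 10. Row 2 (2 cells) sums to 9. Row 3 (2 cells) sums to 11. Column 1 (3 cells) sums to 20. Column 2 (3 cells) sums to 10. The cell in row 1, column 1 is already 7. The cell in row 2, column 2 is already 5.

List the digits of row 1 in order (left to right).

7 3

(1,2) = 10 − 7 = 3 completes the 10 across.
(2,1) = 9 − 5 = 4 completes the 9 across.
(3,1) = 20 − 11 = 9 completes the 20 down.
(3,2) = 11 − 9 = 2 completes the 11 across.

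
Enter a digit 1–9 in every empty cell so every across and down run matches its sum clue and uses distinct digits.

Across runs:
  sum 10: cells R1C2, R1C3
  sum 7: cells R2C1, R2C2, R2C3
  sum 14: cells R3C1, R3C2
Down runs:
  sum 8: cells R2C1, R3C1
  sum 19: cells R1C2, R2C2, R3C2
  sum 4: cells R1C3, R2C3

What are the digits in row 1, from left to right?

7 in 3 cells must be {1,2,4}; 4 in 2 cells must be {1,3}.
The 7 across and the 4 down share only 1, so R2C3 = 1.
R1C3 = 4 − 1 = 3 completes the 4 down.
R2C1 = 2: the only remaining digit allowed by both the 7 across and the 8 down.
R2C2 = 7 − 3 = 4 completes the 7 across.
R3C1 = 8 − 2 = 6 completes the 8 down.
R3C2 = 14 − 6 = 8 completes the 14 across.
R1C2 = 10 − 3 = 7 completes the 10 across.

7 3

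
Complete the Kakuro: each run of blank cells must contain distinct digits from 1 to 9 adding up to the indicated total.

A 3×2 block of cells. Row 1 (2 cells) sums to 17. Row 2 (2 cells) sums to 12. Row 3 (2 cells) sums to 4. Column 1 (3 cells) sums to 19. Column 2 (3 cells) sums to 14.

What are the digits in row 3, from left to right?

17 in 2 cells must be {8,9}; 4 in 2 cells must be {1,3}.
The 4 across and the 19 down share only 3, so (3,1) = 3.
(3,2) = 4 − 3 = 1 completes the 4 across.
Given what's placed, (1,1) must be 9 to fit the 17 across and 19 down.
(1,2) = 17 − 9 = 8 completes the 17 across.
(2,1) = 19 − 12 = 7 completes the 19 down.
(2,2) = 12 − 7 = 5 completes the 12 across.

3 1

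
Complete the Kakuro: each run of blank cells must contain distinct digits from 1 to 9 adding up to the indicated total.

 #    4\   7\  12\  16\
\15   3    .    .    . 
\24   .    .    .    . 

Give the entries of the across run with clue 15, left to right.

3, 1, 4, 7

4 in 2 cells must be {1,3}; 16 in 2 cells must be {7,9}.
R2C1 = 4 − 3 = 1 completes the 4 down.
R2C2 = 6: the only remaining digit allowed by both the 24 across and the 7 down.
Given what's placed, R2C4 must be 9 to fit the 24 across and 16 down.
R1C2 = 7 − 6 = 1 completes the 7 down.
R1C4 = 16 − 9 = 7 completes the 16 down.
R2C3 = 24 − 16 = 8 completes the 24 across.
R1C3 = 15 − 11 = 4 completes the 15 across.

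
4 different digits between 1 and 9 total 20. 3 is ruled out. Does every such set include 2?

Counterexample: {1,4,6,9} sums to 20 under that restriction without using 2.

No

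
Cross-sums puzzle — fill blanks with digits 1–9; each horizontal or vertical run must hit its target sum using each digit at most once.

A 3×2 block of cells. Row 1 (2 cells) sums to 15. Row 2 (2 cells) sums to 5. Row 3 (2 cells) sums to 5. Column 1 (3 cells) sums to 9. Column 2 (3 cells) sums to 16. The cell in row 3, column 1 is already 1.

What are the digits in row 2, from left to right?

2 3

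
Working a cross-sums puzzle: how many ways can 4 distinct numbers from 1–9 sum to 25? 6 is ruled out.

3

4 distinct digits from 1–9 sum between 10 and 30.
Dropping sets that contain 6.
Enumerating: {1,7,8,9}, {3,5,8,9}, {4,5,7,9}.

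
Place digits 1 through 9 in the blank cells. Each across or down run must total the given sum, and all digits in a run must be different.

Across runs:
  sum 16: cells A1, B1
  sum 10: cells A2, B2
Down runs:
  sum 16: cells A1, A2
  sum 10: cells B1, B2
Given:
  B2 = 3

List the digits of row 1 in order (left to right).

9 7

16 in 2 cells must be {7,9}.
B1 = 10 − 3 = 7 completes the 10 down.
A2 = 10 − 3 = 7 completes the 10 across.
A1 = 16 − 7 = 9 completes the 16 across.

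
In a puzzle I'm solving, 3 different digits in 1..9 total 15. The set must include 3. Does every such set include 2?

Counterexample: {3,4,8} sums to 15 under that restriction without using 2.

No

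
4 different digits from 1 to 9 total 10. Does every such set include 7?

The only way to make 10 from 4 distinct digits is {1,2,3,4}, which does not contain 7.

No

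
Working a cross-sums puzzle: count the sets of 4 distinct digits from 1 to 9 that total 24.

4 distinct digits from 1–9 sum between 10 and 30.

8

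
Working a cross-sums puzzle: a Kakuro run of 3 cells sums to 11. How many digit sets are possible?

5

3 distinct digits from 1–9 sum between 6 and 24.
Enumerating: {1,2,8}, {1,3,7}, {1,4,6}, {2,3,6}, {2,4,5}.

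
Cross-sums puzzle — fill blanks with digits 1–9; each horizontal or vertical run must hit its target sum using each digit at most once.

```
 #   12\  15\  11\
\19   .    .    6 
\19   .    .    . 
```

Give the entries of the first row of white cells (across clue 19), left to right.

R2C3 = 11 − 6 = 5 completes the 11 down.
Given what's placed, R2C1 must be 8 to fit the 19 across and 12 down.
R2C2 = 19 − 13 = 6 completes the 19 across.
R1C1 = 12 − 8 = 4 completes the 12 down.
R1C2 = 19 − 10 = 9 completes the 19 across.

4, 9, 6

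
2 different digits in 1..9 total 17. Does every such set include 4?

No

The only way to make 17 from 2 distinct digits is {8,9}, which does not contain 4.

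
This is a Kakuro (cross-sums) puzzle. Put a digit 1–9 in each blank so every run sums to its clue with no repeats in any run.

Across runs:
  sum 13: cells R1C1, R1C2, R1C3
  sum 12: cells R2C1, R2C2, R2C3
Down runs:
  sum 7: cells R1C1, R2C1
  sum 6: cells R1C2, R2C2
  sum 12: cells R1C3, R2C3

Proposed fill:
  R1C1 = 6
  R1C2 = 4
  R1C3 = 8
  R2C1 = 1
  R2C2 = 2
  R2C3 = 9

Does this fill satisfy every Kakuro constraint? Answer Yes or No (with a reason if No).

No — the across run R1C1–R1C3 sums to 18, not 13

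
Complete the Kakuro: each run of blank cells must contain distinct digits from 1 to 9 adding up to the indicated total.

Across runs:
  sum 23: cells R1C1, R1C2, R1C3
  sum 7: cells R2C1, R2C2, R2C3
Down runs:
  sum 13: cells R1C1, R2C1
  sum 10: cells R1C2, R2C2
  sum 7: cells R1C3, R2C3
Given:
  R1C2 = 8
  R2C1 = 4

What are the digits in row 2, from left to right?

23 in 3 cells must be {6,8,9}; 7 in 3 cells must be {1,2,4}.
R1C1 = 13 − 4 = 9 completes the 13 down.
R1C3 = 23 − 17 = 6 completes the 23 across.
R2C2 = 10 − 8 = 2 completes the 10 down.
R2C3 = 7 − 6 = 1 completes the 7 across.

4 2 1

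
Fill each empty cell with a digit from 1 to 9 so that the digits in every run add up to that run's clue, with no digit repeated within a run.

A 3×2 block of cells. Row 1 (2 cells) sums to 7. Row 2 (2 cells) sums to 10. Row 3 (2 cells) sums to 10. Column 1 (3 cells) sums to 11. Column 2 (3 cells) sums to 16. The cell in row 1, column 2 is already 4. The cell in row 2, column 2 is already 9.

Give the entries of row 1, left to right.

3 4

(1,1) = 7 − 4 = 3 completes the 7 across.
(2,1) = 10 − 9 = 1 completes the 10 across.
(3,1) = 11 − 4 = 7 completes the 11 down.
(3,2) = 10 − 7 = 3 completes the 10 across.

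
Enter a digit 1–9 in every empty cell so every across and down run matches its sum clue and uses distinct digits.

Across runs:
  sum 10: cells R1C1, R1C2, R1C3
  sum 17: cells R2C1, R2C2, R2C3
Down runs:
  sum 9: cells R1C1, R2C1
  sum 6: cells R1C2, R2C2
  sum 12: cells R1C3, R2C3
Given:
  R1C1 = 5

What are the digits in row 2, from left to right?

R2C1 = 9 − 5 = 4 completes the 9 down.
Given what's placed, R2C2 must be 5 to fit the 17 across and 6 down.
R2C3 = 17 − 9 = 8 completes the 17 across.
R1C2 = 6 − 5 = 1 completes the 6 down.
R1C3 = 10 − 6 = 4 completes the 10 across.

4, 5, 8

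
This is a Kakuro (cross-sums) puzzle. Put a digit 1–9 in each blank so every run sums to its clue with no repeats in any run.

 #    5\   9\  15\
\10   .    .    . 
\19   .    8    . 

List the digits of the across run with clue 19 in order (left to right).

2 8 9

R1C2 = 9 − 8 = 1 completes the 9 down.
No cell is forced outright now. R2C1 can only be 2 or 4 (the digits allowed by both its 19 across and its 5 down). If R2C1 = 4: then R1C1 would have to be in {2,3,4,5,6,7} for the 10 across but in {1} for the 5 down — contradiction. So R2C1 = 2.
R1C1 = 5 − 2 = 3 completes the 5 down.
R1C3 = 10 − 4 = 6 completes the 10 across.
R2C3 = 19 − 10 = 9 completes the 19 across.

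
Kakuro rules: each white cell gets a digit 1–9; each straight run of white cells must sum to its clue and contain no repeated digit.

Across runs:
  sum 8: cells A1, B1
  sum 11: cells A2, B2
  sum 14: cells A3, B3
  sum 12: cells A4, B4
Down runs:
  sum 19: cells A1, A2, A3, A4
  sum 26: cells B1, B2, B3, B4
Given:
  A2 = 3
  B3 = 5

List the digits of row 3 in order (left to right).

9 5

B2 = 11 − 3 = 8 completes the 11 across.
A3 = 14 − 5 = 9 completes the 14 across.
A4 = 5: the only remaining digit allowed by both the 12 across and the 19 down.
B4 = 12 − 5 = 7 completes the 12 across.
A1 = 19 − 17 = 2 completes the 19 down.
B1 = 8 − 2 = 6 completes the 8 across.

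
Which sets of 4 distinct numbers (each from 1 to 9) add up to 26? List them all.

{2,7,8,9}; {3,6,8,9}; {4,5,8,9}; {4,6,7,9}; {5,6,7,8}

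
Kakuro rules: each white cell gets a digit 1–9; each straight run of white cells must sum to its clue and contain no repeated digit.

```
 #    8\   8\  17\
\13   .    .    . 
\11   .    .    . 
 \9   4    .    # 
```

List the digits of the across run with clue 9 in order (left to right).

17 in 2 cells must be {8,9}.
Only 8 fits R2C3 under both its across sum 11 and down sum 17.
R3C2 = 9 − 4 = 5 completes the 9 across.
R1C3 = 17 − 8 = 9 completes the 17 down.
R2C1 = 1: the only remaining digit allowed by both the 11 across and the 8 down.
R2C2 = 11 − 9 = 2 completes the 11 across.
R1C1 = 8 − 5 = 3 completes the 8 down.
R1C2 = 13 − 12 = 1 completes the 13 across.

4, 5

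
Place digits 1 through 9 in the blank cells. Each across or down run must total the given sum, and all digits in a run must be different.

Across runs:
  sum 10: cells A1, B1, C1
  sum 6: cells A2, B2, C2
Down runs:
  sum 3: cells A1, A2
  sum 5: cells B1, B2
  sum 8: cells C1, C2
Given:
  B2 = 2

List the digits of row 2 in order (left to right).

6 in 3 cells must be {1,2,3}; 3 in 2 cells must be {1,2}.
B1 = 5 − 2 = 3 completes the 5 down.
A2 = 1: the only remaining digit allowed by both the 6 across and the 3 down.
C2 = 6 − 3 = 3 completes the 6 across.
A1 = 3 − 1 = 2 completes the 3 down.
C1 = 10 − 5 = 5 completes the 10 across.

1 2 3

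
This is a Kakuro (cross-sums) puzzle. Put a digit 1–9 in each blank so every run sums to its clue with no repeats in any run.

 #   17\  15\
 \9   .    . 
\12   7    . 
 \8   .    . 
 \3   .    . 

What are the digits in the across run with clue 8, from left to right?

5, 3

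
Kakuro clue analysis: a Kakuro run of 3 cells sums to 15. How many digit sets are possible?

8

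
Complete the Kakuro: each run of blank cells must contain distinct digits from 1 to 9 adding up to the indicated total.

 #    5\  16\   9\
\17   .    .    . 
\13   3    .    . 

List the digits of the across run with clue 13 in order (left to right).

3, 9, 1

16 in 2 cells must be {7,9}.
R1C1 = 5 − 3 = 2 completes the 5 down.
Given what's placed, R2C2 must be 9 to fit the 13 across and 16 down.
R2C3 = 13 − 12 = 1 completes the 13 across.
R1C2 = 16 − 9 = 7 completes the 16 down.
R1C3 = 17 − 9 = 8 completes the 17 across.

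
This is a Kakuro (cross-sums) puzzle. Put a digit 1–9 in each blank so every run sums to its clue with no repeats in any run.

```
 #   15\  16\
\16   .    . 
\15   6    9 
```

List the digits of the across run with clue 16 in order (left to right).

16 in 2 cells must be {7,9}.
R1C1 = 15 − 6 = 9 completes the 15 down.
R1C2 = 16 − 9 = 7 completes the 16 across.

9 7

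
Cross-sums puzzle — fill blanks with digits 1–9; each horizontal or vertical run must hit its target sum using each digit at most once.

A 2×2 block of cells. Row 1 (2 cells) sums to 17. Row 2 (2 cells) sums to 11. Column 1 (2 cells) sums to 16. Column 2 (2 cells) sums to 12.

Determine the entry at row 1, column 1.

9

17 in 2 cells must be {8,9}; 16 in 2 cells must be {7,9}.
The 17 across and the 16 down share only 9, so (1,1) = 9.
(1,2) = 17 − 9 = 8 completes the 17 across.
(2,1) = 16 − 9 = 7 completes the 16 down.
(2,2) = 11 − 7 = 4 completes the 11 across.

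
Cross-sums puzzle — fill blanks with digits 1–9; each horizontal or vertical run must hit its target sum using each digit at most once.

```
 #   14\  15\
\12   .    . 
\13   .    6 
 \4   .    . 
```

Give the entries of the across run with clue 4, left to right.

3 1

4 in 2 cells must be {1,3}.
R2C1 = 13 − 6 = 7 completes the 13 across.
Given what's placed, R3C2 must be 1 to fit the 4 across and 15 down.
R1C2 = 15 − 7 = 8 completes the 15 down.
R3C1 = 4 − 1 = 3 completes the 4 across.
R1C1 = 12 − 8 = 4 completes the 12 across.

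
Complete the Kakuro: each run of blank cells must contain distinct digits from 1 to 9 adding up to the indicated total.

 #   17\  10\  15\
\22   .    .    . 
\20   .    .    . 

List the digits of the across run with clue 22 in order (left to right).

9, 7, 6

17 in 2 cells must be {8,9}.
Nothing is forced directly, so branch on R1C1, whose candidates are 8 or 9. If R1C1 = 8: that forces R1C2 = 9, after which R1C3 would have to be in {5} for the 22 across but in {6,7,8,9} for the 15 down — contradiction. So R1C1 = 9.
R2C1 = 17 − 9 = 8 completes the 17 down.
Nothing is forced directly, so branch on R2C3, whose candidates are 7 or 9. If R2C3 = 7: that forces R1C3 = 8, after which R2C2 would have to be in {5} for the 20 across but in {1,2,3,4,6,7,8,9} for the 10 down — contradiction. So R2C3 = 9.
R1C3 = 15 − 9 = 6 completes the 15 down.
R2C2 = 20 − 17 = 3 completes the 20 across.
R1C2 = 22 − 15 = 7 completes the 22 across.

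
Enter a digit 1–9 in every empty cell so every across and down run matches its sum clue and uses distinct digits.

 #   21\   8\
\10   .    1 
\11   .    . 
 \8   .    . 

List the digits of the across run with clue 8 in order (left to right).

5 3

R1C1 = 10 − 1 = 9 completes the 10 across.
No cell is forced outright now. R3C1 can only be 5 or 7 (the digits allowed by both its 8 across and its 21 down). If R3C1 = 7: that forces R2C1 = 5, after which R2C2 would have to be in {6} for the 11 across but in {2,3,4,5} for the 8 down — contradiction. So R3C1 = 5.
R2C1 = 21 − 14 = 7 completes the 21 down.
R2C2 = 11 − 7 = 4 completes the 11 across.
R3C2 = 8 − 5 = 3 completes the 8 across.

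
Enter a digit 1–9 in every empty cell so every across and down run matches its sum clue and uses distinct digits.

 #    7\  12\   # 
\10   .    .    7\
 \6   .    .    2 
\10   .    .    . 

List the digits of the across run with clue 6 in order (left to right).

1 3 2

6 in 3 cells must be {1,2,3}; 7 in 3 cells must be {1,2,4}.
R2C1 = 1: the only remaining digit allowed by both the 6 across and the 7 down.
R2C2 = 6 − 3 = 3 completes the 6 across.
R3C3 = 7 − 2 = 5 completes the 7 down.
Nothing is forced directly, so branch on R1C1, whose candidates are 2 or 4. If R1C1 = 4: then R1C2 would have to be in {6} for the 10 across but in {1,2,4,5,7,8} for the 12 down — contradiction. So R1C1 = 2.
R1C2 = 10 − 2 = 8 completes the 10 across.
R3C1 = 7 − 3 = 4 completes the 7 down.
R3C2 = 10 − 9 = 1 completes the 10 across.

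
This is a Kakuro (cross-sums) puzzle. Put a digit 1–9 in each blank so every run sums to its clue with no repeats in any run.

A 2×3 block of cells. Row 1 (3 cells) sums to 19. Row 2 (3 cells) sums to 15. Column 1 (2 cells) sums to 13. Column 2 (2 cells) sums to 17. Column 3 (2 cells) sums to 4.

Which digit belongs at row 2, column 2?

8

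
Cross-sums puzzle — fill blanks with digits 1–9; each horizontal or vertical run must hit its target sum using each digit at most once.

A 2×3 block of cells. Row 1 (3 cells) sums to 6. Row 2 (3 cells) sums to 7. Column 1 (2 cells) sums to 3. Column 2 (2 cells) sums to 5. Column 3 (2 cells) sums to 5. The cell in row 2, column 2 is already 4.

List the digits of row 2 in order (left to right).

6 in 3 cells must be {1,2,3}; 7 in 3 cells must be {1,2,4}; 3 in 2 cells must be {1,2}.
(1,2) = 5 − 4 = 1 completes the 5 down.
Given what's placed, (1,1) must be 2 to fit the 6 across and 3 down.
(1,3) = 6 − 3 = 3 completes the 6 across.
(2,1) = 3 − 2 = 1 completes the 3 down.
(2,3) = 7 − 5 = 2 completes the 7 across.

1, 4, 2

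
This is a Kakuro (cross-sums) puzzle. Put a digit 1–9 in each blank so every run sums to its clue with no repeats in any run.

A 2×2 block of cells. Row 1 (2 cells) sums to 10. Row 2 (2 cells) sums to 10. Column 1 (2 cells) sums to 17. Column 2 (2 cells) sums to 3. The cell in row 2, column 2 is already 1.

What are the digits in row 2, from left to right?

9, 1

17 in 2 cells must be {8,9}; 3 in 2 cells must be {1,2}.
(1,2) = 3 − 1 = 2 completes the 3 down.
(2,1) = 10 − 1 = 9 completes the 10 across.
(1,1) = 10 − 2 = 8 completes the 10 across.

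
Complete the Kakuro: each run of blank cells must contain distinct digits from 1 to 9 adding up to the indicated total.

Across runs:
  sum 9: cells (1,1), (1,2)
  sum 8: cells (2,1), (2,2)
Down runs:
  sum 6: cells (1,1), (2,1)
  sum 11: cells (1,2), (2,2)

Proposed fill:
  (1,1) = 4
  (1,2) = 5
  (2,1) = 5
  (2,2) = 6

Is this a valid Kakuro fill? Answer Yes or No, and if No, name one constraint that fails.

No — the across run (2,1)–(2,2) sums to 11, not 8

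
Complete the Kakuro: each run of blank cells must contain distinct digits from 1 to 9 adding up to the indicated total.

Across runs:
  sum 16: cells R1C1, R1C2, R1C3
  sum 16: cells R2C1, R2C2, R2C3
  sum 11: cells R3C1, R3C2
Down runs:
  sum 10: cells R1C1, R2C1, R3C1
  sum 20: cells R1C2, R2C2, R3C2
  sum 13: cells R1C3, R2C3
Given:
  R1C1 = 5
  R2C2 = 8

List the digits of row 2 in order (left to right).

Nothing is forced directly, so branch on R1C2, whose candidates are 3 or 7 or 9. If R1C2 = 7: that forces R1C3 = 4, after which R2C3 would have to be in {1,2,3,5,6,7} for the 16 across but in {9} for the 13 down — contradiction. If R1C2 = 9: then R1C3 would have to be in {2} for the 16 across but in {4,5,6,7,8,9} for the 13 down — contradiction. So R1C2 = 3.
R1C3 = 16 − 8 = 8 completes the 16 across.
R2C3 = 13 − 8 = 5 completes the 13 down.
R3C2 = 20 − 11 = 9 completes the 20 down.
R2C1 = 16 − 13 = 3 completes the 16 across.
R3C1 = 11 − 9 = 2 completes the 11 across.

3, 8, 5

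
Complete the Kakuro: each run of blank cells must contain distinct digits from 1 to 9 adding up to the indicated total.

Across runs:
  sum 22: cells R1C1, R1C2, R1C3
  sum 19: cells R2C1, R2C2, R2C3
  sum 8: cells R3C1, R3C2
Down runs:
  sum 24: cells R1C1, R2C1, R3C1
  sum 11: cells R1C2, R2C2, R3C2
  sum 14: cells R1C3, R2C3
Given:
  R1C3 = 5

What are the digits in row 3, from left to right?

7, 1

24 in 3 cells must be {7,8,9}.
Given what's placed, R1C2 must be 8 to fit the 22 across and 11 down.
Given what's placed, R2C2 must be 2 to fit the 19 across and 11 down.
R2C3 = 14 − 5 = 9 completes the 14 down.
R3C1 = 7: only digit in both the 8-across and 24-down candidate sets.
R3C2 = 8 − 7 = 1 completes the 8 across.
R1C1 = 22 − 13 = 9 completes the 22 across.
R2C1 = 19 − 11 = 8 completes the 19 across.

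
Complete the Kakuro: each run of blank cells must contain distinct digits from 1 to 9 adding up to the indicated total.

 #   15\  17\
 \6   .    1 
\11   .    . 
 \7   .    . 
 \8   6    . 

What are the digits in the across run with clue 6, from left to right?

R1C1 = 6 − 1 = 5 completes the 6 across.
Given what's placed, R2C1 must be 3 to fit the 11 across and 15 down.
R2C2 = 11 − 3 = 8 completes the 11 across.
R3C1 = 15 − 14 = 1 completes the 15 down.
R3C2 = 7 − 1 = 6 completes the 7 across.
R4C2 = 8 − 6 = 2 completes the 8 across.

5 1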